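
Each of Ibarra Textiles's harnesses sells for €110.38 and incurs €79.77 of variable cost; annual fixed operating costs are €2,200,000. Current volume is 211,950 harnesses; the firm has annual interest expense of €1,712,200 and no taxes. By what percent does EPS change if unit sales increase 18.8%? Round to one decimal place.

+47.4%

Total contribution margin = 211,950 × €30.61 = €6,487,789.50.
Subtracting fixed costs: EBIT = €6,487,789.50 − €2,200,000 = €4,287,789.50.
Interest = €1,712,200.00, so EBIT − I = €2,575,589.50.
Degree of combined leverage = contribution ÷ (EBIT − I) = €6,487,789.50 ÷ €2,575,589.50 = 2.5190.
%ΔEPS = DCL × %ΔSales = 2.5190 × +18.8% = +47.4%.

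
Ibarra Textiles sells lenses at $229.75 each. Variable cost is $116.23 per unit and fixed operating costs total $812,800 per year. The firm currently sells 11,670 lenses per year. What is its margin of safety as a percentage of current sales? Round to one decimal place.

Unit CM = price − variable cost = $229.75 − $116.23 = $113.52. Break-even units = $812,800 ÷ $113.52 = 7,159.97; break-even revenue = 7,159.97 × $229.75 = $1,645,003.52.
Current sales = 11,670 × $229.75 = $2,681,182.50.
Margin of safety = ($2,681,182.50 − $1,645,003.52) ÷ $2,681,182.50 = 38.6%.

38.6%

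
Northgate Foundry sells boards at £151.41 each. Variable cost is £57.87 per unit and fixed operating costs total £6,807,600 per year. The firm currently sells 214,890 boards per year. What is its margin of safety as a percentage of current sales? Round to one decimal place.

66.1%

Unit CM = price − variable cost = £151.41 − £57.87 = £93.54. Break-even units = £6,807,600 ÷ £93.54 = 72,777.42; break-even revenue = 72,777.42 × £151.41 = £11,019,229.38.
Actual sales revenue = 214,890 × £151.41 = £32,536,494.90.
Margin of safety = (£32,536,494.90 − £11,019,229.38) ÷ £32,536,494.90 = 66.1%.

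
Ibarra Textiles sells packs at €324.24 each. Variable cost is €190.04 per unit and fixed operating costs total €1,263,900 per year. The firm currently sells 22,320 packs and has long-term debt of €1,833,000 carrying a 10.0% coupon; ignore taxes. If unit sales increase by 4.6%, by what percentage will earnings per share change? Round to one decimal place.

+8.9%

Contribution at this volume is 22,320 × €134.20 = €2,995,344.00.
Subtracting fixed costs: EBIT = €2,995,344.00 − €1,263,900 = €1,731,444.00.
Interest = €183,300.00, so EBIT − I = €1,548,144.00.
DCL = total CM / (EBIT − I) = €2,995,344.00 / €1,548,144.00 = 1.9348.
%ΔEPS = DCL × %ΔSales = 1.9348 × +4.6% = +8.9%.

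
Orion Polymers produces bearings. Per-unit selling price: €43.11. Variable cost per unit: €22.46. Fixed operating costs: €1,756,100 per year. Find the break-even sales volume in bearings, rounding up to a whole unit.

85,042 bearings

Contribution margin per unit = €43.11 − €22.46 = €20.65.
Break-even Q = €1,756,100 / €20.65 = 85,041.16 → 85,042 bearings.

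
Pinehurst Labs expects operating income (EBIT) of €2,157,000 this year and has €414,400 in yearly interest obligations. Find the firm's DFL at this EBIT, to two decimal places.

1.24

Annual interest charges come to €414,400.00.
DFL = EBIT ÷ (EBIT − I) = €2,157,000 ÷ (€2,157,000 − €414,400.00) = €2,157,000 ÷ €1,742,600.00 = 1.2378.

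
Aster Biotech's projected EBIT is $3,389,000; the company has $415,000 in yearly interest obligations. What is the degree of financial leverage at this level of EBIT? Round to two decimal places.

Interest = $415,000.00.
DFL = EBIT ÷ (EBIT − I) = $3,389,000 ÷ ($3,389,000 − $415,000.00) = $3,389,000 ÷ $2,974,000.00 = 1.1395.

1.14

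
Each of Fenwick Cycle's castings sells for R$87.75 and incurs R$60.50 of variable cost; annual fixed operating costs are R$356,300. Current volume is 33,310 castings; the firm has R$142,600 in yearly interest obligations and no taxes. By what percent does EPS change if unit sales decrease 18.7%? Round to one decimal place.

At 33,310 units, contribution = 33,310 × R$27.25 = R$907,697.50.
EBIT = R$907,697.50 − R$356,300 = R$551,397.50.
Interest = R$142,600.00, so EBIT − I = R$408,797.50.
DCL = total CM / (EBIT − I) = R$907,697.50 / R$408,797.50 = 2.2204.
%ΔEPS = DCL × %ΔSales = 2.2204 × -18.7% = -41.5%.

-41.5%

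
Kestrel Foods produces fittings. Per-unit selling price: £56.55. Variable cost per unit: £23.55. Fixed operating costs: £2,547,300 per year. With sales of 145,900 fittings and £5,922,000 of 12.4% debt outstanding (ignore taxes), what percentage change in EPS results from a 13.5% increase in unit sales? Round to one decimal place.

Contribution at this volume is 145,900 × £33.00 = £4,814,700.00.
EBIT = £4,814,700.00 − £2,547,300 = £2,267,400.00.
After interest of £734,328.00, pre-tax earnings = £1,533,072.00.
Degree of combined leverage = contribution ÷ (EBIT − I) = £4,814,700.00 ÷ £1,533,072.00 = 3.1406.
EPS therefore changes by 3.1406 × (+13.5%) = +42.4%.

+42.4%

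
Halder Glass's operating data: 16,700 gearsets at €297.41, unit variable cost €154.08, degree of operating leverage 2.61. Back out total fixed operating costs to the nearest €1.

Total contribution margin = 16,700 × €143.33 = €2,393,611.00.
DOL = contribution / EBIT, so EBIT = €2,393,611.00 / 2.61 = €917,092.34.
Fixed costs = CM − EBIT = €2,393,611.00 − €917,092.34 = €1,476,519.

€1,476,519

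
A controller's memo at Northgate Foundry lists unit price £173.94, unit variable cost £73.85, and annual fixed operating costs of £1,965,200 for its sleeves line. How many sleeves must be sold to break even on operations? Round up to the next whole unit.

Unit CM = price − variable cost = £173.94 − £73.85 = £100.09.
Break-even Q = £1,965,200 / £100.09 = 19,634.33 → 19,635 sleeves.

19,635 sleeves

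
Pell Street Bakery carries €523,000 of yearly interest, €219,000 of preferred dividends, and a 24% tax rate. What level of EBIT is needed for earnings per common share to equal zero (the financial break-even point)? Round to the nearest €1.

€811,158

Grossing the preferred dividend up to pre-tax terms: €219,000 / (1 − 0.24) = €288,157.89.
EPS = 0 when EBIT covers interest plus the pre-tax preferred burden: €523,000 + €288,157.89 = €811,157.89.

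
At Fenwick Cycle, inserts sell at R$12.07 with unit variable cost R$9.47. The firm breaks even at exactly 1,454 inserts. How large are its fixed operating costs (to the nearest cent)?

R$3,780.40

Each unit contributes R$12.07 − R$9.47 = R$2.60.
Fixed costs = break-even units × CM = 1,454 × R$2.60 = R$3,780.40.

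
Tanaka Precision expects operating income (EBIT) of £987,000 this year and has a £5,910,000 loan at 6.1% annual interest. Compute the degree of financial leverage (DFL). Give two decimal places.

1.58

Annual interest charges come to £360,510.00.
Degree of financial leverage = EBIT / (EBIT − interest) = £987,000 / £626,490.00 = 1.5754.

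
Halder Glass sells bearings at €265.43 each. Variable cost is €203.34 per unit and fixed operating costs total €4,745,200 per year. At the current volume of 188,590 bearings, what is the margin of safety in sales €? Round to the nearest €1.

€29,772,077

Each unit contributes €265.43 − €203.34 = €62.09. Break-even units = €4,745,200 ÷ €62.09 = 76,424.55; break-even revenue = 76,424.55 × €265.43 = €20,285,366.98.
Actual sales revenue = 188,590 × €265.43 = €50,057,443.70.
Margin of safety = €50,057,443.70 − €20,285,366.98 = €29,772,077.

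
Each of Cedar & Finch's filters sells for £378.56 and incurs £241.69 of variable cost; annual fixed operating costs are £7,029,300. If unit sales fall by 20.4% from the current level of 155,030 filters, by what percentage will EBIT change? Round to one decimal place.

Total contribution margin = 155,030 × £136.87 = £21,218,956.10.
EBIT = £21,218,956.10 − £7,029,300 = £14,189,656.10.
Degree of operating leverage = £21,218,956.10 / £14,189,656.10 = 1.4954.
Operating income changes by 1.4954 × -20.4% = -30.5%.

-30.5%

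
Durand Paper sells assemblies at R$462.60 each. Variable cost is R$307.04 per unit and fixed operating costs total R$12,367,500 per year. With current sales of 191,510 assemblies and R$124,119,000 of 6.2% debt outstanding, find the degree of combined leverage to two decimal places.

3.06

At 191,510 units, contribution = 191,510 × R$155.56 = R$29,791,295.60.
Subtracting fixed costs: EBIT = R$29,791,295.60 − R$12,367,500 = R$17,423,795.60. Interest = R$7,695,378.00, so EBIT − I = R$9,728,417.60.
DCL = contribution ÷ (EBIT − I) = R$29,791,295.60 ÷ R$9,728,417.60 = 3.0623.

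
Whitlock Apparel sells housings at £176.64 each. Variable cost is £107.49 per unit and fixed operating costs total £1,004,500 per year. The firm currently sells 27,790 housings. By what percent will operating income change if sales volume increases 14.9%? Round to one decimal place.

+31.2%

At 27,790 units, contribution = 27,790 × £69.15 = £1,921,678.50.
Subtracting fixed costs: EBIT = £1,921,678.50 − £1,004,500 = £917,178.50.
DOL = contribution ÷ EBIT = £1,921,678.50 ÷ £917,178.50 = 2.0952.
Operating income changes by 2.0952 × +14.9% = +31.2%.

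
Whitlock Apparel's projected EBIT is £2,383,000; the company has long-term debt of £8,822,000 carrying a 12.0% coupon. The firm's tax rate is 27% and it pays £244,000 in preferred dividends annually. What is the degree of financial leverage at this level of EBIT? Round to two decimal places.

Interest = £1,058,640.00.
Pre-tax preferred-dividend burden = £244,000 ÷ (1 − 0.27) = £334,246.58.
DFL = EBIT ÷ [EBIT − I − D_p/(1−t)] = £2,383,000 ÷ [£2,383,000 − £1,058,640.00 − £334,246.58] = £2,383,000 ÷ £990,113.42 = 2.4068.

2.41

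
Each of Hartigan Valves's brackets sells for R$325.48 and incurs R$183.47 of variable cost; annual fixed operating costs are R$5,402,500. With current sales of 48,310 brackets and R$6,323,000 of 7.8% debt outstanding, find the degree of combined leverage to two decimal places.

7.11

Total contribution margin = 48,310 × R$142.01 = R$6,860,503.10.
EBIT = R$6,860,503.10 − R$5,402,500 = R$1,458,003.10. Interest = R$493,194.00, so EBIT − I = R$964,809.10.
DCL = contribution ÷ (EBIT − I) = R$6,860,503.10 ÷ R$964,809.10 = 7.1107.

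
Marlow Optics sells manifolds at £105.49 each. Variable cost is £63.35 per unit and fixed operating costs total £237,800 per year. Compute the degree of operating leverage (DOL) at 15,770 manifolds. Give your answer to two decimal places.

At 15,770 units, contribution = 15,770 × £42.14 = £664,547.80.
Operating income = contribution − fixed costs = £664,547.80 − £237,800 = £426,747.80.
DOL = contribution ÷ EBIT = £664,547.80 ÷ £426,747.80 = 1.5572.

1.56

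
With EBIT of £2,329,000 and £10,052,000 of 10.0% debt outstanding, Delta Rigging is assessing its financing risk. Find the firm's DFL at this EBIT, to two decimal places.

1.76

Annual interest charges come to £1,005,200.00.
DFL = EBIT ÷ (EBIT − I) = £2,329,000 ÷ (£2,329,000 − £1,005,200.00) = £2,329,000 ÷ £1,323,800.00 = 1.7593.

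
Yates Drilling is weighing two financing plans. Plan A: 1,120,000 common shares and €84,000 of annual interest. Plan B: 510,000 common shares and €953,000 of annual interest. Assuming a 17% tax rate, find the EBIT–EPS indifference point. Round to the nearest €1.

€1,679,541

Set EPS_A = EPS_B: (EBIT − €84,000)(1 − 0.17) ÷ 1,120,000 = (EBIT − €953,000)(1 − 0.17) ÷ 510,000.
Cancelling (1 − t) and cross-multiplying: 510,000·(EBIT − 84,000) = 1,120,000·(EBIT − 953,000).
EBIT × (1,120,000 − 510,000) = 953,000 × 1,120,000 − 84,000 × 510,000 = 1,024,520,000,000, so EBIT = 1,024,520,000,000 ÷ 610,000 = 1,679,540.98.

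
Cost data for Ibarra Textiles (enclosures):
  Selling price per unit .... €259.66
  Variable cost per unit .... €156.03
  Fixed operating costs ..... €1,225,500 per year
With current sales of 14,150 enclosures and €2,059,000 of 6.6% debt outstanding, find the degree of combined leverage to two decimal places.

Contribution at this volume is 14,150 × €103.63 = €1,466,364.50.
Subtracting fixed costs: EBIT = €1,466,364.50 − €1,225,500 = €240,864.50. Interest = €135,894.00.
DOL = €1,466,364.50 ÷ €240,864.50 = 6.0879; DFL = €240,864.50 ÷ €104,970.50 = 2.2946.
Combined leverage = 6.0879 × 2.2946 = 13.9693.

13.97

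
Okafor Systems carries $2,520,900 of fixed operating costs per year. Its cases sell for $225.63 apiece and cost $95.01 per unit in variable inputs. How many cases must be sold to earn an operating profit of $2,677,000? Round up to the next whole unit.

39,795 cases

Each unit contributes $225.63 − $95.01 = $130.62.
Units = (FC + target) / CM = ($2,520,900 + $2,677,000) / $130.62 = 39,794.06, so 39,795 cases.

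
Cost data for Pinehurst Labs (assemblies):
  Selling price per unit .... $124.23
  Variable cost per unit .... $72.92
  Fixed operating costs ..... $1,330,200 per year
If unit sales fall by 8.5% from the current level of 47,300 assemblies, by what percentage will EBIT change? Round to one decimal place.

Total contribution margin = 47,300 × $51.31 = $2,426,963.00.
EBIT = $2,426,963.00 − $1,330,200 = $1,096,763.00.
So DOL = total CM / EBIT = $2,426,963.00 / $1,096,763.00 = 2.2128.
So EBIT moves 2.2128 × (-8.5%) = -18.8%.

-18.8%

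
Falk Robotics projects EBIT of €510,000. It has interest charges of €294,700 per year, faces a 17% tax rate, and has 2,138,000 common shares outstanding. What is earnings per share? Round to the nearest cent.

€0.08

Pre-tax income = €510,000 − €294,700.00 = €215,300.00.
Net income = €215,300.00 × (1 − 0.17) = €178,699.00.
EPS = €178,699.00 ÷ 2,138,000 = €0.08.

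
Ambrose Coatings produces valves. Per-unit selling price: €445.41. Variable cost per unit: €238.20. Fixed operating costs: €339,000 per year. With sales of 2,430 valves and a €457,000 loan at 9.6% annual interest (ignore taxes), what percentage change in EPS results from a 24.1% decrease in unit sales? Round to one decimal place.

Contribution at this volume is 2,430 × €207.21 = €503,520.30.
EBIT = €503,520.30 − €339,000 = €164,520.30.
After interest of €43,872.00, pre-tax earnings = €120,648.30.
Degree of combined leverage = contribution ÷ (EBIT − I) = €503,520.30 ÷ €120,648.30 = 4.1735.
EPS therefore changes by 4.1735 × (-24.1%) = -100.6%.

-100.6%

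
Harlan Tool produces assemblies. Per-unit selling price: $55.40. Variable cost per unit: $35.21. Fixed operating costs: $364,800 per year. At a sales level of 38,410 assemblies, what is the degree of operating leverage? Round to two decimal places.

At 38,410 units, contribution = 38,410 × $20.19 = $775,497.90.
EBIT = $775,497.90 − $364,800 = $410,697.90.
Degree of operating leverage = $775,497.90 / $410,697.90 = 1.8882.

1.89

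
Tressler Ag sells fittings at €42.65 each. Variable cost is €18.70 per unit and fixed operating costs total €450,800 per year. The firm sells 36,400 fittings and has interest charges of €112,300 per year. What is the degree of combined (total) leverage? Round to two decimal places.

Contribution at this volume is 36,400 × €23.95 = €871,780.00.
EBIT = €871,780.00 − €450,800 = €420,980.00. Interest = €112,300.00, so EBIT − I = €308,680.00.
Degree of total leverage = total CM / (EBIT − interest) = €871,780.00 / €308,680.00 = 2.8242.

2.82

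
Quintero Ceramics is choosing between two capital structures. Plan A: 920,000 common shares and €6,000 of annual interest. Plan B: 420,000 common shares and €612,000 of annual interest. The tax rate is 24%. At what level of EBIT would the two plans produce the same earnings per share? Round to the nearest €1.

€1,121,040

At indifference, (EBIT − 6,000)(1 − t)/920,000 = (EBIT − 612,000)(1 − t)/420,000.
Cancelling (1 − t) and cross-multiplying: 420,000·(EBIT − 6,000) = 920,000·(EBIT − 612,000).
EBIT × (920,000 − 420,000) = 612,000 × 920,000 − 6,000 × 420,000 = 560,520,000,000, so EBIT = 560,520,000,000 ÷ 500,000 = 1,121,040.00.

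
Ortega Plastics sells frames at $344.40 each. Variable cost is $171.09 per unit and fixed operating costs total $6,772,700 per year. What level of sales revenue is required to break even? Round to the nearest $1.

Contribution margin per unit = $344.40 − $171.09 = $173.31, a CM ratio of $173.31 ÷ $344.40 = 0.5032.
Break-even revenue = fixed costs × price ÷ CM = $6,772,700 × $344.40 ÷ $173.31 = $13,458,646.

$13,458,646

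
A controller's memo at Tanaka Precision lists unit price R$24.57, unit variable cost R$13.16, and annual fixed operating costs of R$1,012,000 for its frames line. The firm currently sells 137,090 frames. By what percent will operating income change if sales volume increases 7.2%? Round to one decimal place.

Total contribution margin = 137,090 × R$11.41 = R$1,564,196.90.
EBIT = R$1,564,196.90 − R$1,012,000 = R$552,196.90.
So DOL = total CM / EBIT = R$1,564,196.90 / R$552,196.90 = 2.8327.
%ΔEBIT = DOL × %ΔSales = 2.8327 × +7.2% = +20.4%.

+20.4%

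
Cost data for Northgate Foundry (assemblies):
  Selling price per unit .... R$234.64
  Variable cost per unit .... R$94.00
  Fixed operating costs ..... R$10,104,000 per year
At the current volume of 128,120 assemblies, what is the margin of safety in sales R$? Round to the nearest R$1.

Each unit contributes R$234.64 − R$94.00 = R$140.64. Break-even units = R$10,104,000 ÷ R$140.64 = 71,843.00; break-even revenue = 71,843.00 × R$234.64 = R$16,857,242.32.
Actual sales revenue = 128,120 × R$234.64 = R$30,062,076.80.
Margin of safety = R$30,062,076.80 − R$16,857,242.32 = R$13,204,834.

R$13,204,834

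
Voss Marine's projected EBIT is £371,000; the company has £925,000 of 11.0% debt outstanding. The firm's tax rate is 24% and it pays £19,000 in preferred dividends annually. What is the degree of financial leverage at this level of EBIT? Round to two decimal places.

Interest = £101,750.00.
Preferred dividends grossed up pre-tax: £19,000 / (1 − 0.24) = £25,000.00.
DFL = EBIT ÷ [EBIT − I − D_p/(1−t)] = £371,000 ÷ [£371,000 − £101,750.00 − £25,000.00] = £371,000 ÷ £244,250.00 = 1.5189.

1.52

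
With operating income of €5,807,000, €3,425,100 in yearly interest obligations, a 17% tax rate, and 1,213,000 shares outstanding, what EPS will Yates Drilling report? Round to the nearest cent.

€1.63

Pre-tax income = €5,807,000 − €3,425,100.00 = €2,381,900.00.
Net income = €2,381,900.00 × (1 − 0.17) = €1,976,977.00.
Per share: €1,976,977.00 / 1,213,000 shares = €1.63.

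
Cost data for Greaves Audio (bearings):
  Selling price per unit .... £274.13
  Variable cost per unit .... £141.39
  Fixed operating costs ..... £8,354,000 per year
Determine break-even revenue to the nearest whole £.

Contribution margin per unit = £274.13 − £141.39 = £132.74, a CM ratio of £132.74 ÷ £274.13 = 0.4842.
Break-even revenue = fixed costs × price ÷ CM = £8,354,000 × £274.13 ÷ £132.74 = £17,252,388.

£17,252,388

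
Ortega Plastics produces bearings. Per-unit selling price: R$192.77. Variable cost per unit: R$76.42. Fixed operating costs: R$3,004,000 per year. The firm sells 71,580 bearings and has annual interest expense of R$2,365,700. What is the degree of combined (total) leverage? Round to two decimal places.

Total contribution margin = 71,580 × R$116.35 = R$8,328,333.00.
EBIT = R$8,328,333.00 − R$3,004,000 = R$5,324,333.00. Interest = R$2,365,700.00.
DOL = R$8,328,333.00 ÷ R$5,324,333.00 = 1.5642; DFL = R$5,324,333.00 ÷ R$2,958,633.00 = 1.7996.
Combined leverage = 1.5642 × 1.7996 = 2.8149.

2.81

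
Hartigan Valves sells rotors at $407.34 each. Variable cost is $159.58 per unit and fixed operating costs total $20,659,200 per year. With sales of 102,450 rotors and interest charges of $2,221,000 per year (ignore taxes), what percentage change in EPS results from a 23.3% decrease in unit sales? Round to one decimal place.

Contribution at this volume is 102,450 × $247.76 = $25,383,012.00.
EBIT = $25,383,012.00 − $20,659,200 = $4,723,812.00.
Interest = $2,221,000.00, so EBIT − I = $2,502,812.00.
DCL = total CM / (EBIT − I) = $25,383,012.00 / $2,502,812.00 = 10.1418.
%ΔEPS = DCL × %ΔSales = 10.1418 × -23.3% = -236.3%.

-236.3%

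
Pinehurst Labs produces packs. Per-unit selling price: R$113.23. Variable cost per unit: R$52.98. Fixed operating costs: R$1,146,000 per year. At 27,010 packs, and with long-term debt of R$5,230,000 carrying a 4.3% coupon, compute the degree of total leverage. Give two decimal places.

6.35

Total contribution margin = 27,010 × R$60.25 = R$1,627,352.50.
EBIT = R$1,627,352.50 − R$1,146,000 = R$481,352.50. Interest = R$224,890.00, so EBIT − I = R$256,462.50.
Degree of total leverage = total CM / (EBIT − interest) = R$1,627,352.50 / R$256,462.50 = 6.3454.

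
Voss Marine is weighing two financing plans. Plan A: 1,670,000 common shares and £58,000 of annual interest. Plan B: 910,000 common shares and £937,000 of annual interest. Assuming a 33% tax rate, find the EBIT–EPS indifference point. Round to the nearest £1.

Set EPS_A = EPS_B: (EBIT − £58,000)(1 − 0.33) ÷ 1,670,000 = (EBIT − £937,000)(1 − 0.33) ÷ 910,000.
The (1 − t) factor cancels: (EBIT − 58,000) × 910,000 = (EBIT − 937,000) × 1,670,000.
Solving, EBIT = (937,000·1,670,000 − 58,000·910,000) / (1,670,000 − 910,000) = 1,512,010,000,000 / 760,000 = 1,989,486.84.

£1,989,487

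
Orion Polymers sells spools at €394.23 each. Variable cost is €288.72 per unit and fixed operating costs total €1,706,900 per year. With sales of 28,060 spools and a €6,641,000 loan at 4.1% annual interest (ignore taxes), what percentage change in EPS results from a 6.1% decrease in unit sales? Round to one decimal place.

Contribution at this volume is 28,060 × €105.51 = €2,960,610.60.
Operating income = contribution − fixed costs = €2,960,610.60 − €1,706,900 = €1,253,710.60.
Interest = €272,281.00, so EBIT − I = €981,429.60.
DCL = total CM / (EBIT − I) = €2,960,610.60 / €981,429.60 = 3.0166.
%ΔEPS = DCL × %ΔSales = 3.0166 × -6.1% = -18.4%.

-18.4%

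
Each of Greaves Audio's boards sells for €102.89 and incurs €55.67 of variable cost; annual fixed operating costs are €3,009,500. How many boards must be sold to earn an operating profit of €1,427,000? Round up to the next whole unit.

Contribution margin per unit = €102.89 − €55.67 = €47.22.
Need Q such that Q × €47.22 − €3,009,500 = €1,427,000, i.e. Q = €4,436,500 / €47.22 = 93,953.83 → 93,954.

93,954 boards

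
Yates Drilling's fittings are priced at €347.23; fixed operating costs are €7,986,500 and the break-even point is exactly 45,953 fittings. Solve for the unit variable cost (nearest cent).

At break-even, FC = Q × (P − VC), so P − VC = €7,986,500 ÷ 45,953 = €173.7971.
Variable cost per unit = €347.23 − €173.7971 = €173.43.

€173.43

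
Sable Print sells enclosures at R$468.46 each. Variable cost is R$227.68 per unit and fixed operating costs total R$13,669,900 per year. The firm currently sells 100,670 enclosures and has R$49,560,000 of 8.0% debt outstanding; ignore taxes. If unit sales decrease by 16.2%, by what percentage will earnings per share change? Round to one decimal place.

-59.5%

Contribution at this volume is 100,670 × R$240.78 = R$24,239,322.60.
Operating income = contribution − fixed costs = R$24,239,322.60 − R$13,669,900 = R$10,569,422.60.
After interest of R$3,964,800.00, pre-tax earnings = R$6,604,622.60.
DCL = total CM / (EBIT − I) = R$24,239,322.60 / R$6,604,622.60 = 3.6701.
%ΔEPS = DCL × %ΔSales = 3.6701 × -16.2% = -59.5%.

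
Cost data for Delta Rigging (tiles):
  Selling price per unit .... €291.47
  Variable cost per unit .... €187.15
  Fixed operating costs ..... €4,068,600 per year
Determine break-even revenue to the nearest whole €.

€11,367,665

CM per unit = €291.47 − €187.15 = €104.32; CM ratio = €104.32 / €291.47 = 0.3579.
Break-even sales = FC ÷ CM ratio = €4,068,600 × €291.47 / €104.32 = €11,367,665.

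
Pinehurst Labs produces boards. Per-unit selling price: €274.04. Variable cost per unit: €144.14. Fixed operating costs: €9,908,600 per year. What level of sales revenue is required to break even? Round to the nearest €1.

Contribution margin per unit = €274.04 − €144.14 = €129.90, a CM ratio of €129.90 ÷ €274.04 = 0.4740.
Break-even sales = FC ÷ CM ratio = €9,908,600 × €274.04 / €129.90 = €20,903,408.

€20,903,408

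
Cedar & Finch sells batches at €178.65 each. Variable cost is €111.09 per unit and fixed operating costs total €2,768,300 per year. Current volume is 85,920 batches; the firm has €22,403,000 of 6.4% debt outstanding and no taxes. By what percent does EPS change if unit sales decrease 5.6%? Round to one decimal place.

Contribution at this volume is 85,920 × €67.56 = €5,804,755.20.
Subtracting fixed costs: EBIT = €5,804,755.20 − €2,768,300 = €3,036,455.20.
After interest of €1,433,792.00, pre-tax earnings = €1,602,663.20.
Degree of combined leverage = contribution ÷ (EBIT − I) = €5,804,755.20 ÷ €1,602,663.20 = 3.6219.
EPS therefore changes by 3.6219 × (-5.6%) = -20.3%.

-20.3%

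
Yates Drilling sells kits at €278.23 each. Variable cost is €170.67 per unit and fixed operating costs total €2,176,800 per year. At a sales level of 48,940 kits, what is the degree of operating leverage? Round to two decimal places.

At 48,940 units, contribution = 48,940 × €107.56 = €5,263,986.40.
Subtracting fixed costs: EBIT = €5,263,986.40 − €2,176,800 = €3,087,186.40.
So DOL = total CM / EBIT = €5,263,986.40 / €3,087,186.40 = 1.7051.

1.71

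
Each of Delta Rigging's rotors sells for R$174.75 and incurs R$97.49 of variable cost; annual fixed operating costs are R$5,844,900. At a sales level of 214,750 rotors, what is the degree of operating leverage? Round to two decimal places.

1.54

Total contribution margin = 214,750 × R$77.26 = R$16,591,585.00.
EBIT = R$16,591,585.00 − R$5,844,900 = R$10,746,685.00.
Degree of operating leverage = R$16,591,585.00 / R$10,746,685.00 = 1.5439.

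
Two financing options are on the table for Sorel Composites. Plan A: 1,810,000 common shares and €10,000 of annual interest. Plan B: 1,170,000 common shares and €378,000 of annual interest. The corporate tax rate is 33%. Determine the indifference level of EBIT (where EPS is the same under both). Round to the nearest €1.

€1,050,750

Set EPS_A = EPS_B: (EBIT − €10,000)(1 − 0.33) ÷ 1,810,000 = (EBIT − €378,000)(1 − 0.33) ÷ 1,170,000.
Cancelling (1 − t) and cross-multiplying: 1,170,000·(EBIT − 10,000) = 1,810,000·(EBIT − 378,000).
Solving, EBIT = (378,000·1,810,000 − 10,000·1,170,000) / (1,810,000 − 1,170,000) = 672,480,000,000 / 640,000 = 1,050,750.00.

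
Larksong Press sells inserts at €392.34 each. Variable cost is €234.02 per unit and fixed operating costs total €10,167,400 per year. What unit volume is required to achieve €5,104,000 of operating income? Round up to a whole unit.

Each unit contributes €392.34 − €234.02 = €158.32.
Units = (FC + target) / CM = (€10,167,400 + €5,104,000) / €158.32 = 96,459.07, so 96,460 inserts.

96,460 inserts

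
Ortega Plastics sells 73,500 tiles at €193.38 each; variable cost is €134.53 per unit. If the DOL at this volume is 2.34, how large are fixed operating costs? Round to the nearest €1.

€2,476,981

Total contribution margin = 73,500 × €58.85 = €4,325,475.00.
Since DOL = CM ÷ EBIT, EBIT = €4,325,475.00 ÷ 2.34 = €1,848,493.59.
And FC = contribution − EBIT = €4,325,475.00 − €1,848,493.59 = €2,476,981.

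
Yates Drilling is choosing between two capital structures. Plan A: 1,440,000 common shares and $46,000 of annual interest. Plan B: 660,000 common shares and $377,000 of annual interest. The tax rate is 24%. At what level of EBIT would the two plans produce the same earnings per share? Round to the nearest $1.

Set EPS_A = EPS_B: (EBIT − $46,000)(1 − 0.24) ÷ 1,440,000 = (EBIT − $377,000)(1 − 0.24) ÷ 660,000.
The (1 − t) factor cancels: (EBIT − 46,000) × 660,000 = (EBIT − 377,000) × 1,440,000.
EBIT × (1,440,000 − 660,000) = 377,000 × 1,440,000 − 46,000 × 660,000 = 512,520,000,000, so EBIT = 512,520,000,000 ÷ 780,000 = 657,076.92.

$657,077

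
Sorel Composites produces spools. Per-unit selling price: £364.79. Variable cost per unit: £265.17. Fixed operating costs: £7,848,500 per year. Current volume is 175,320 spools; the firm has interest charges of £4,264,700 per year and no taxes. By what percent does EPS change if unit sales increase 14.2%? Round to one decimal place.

+46.3%

Contribution at this volume is 175,320 × £99.62 = £17,465,378.40.
Subtracting fixed costs: EBIT = £17,465,378.40 − £7,848,500 = £9,616,878.40.
Interest = £4,264,700.00, so EBIT − I = £5,352,178.40.
Degree of combined leverage = contribution ÷ (EBIT − I) = £17,465,378.40 ÷ £5,352,178.40 = 3.2632.
%ΔEPS = DCL × %ΔSales = 3.2632 × +14.2% = +46.3%.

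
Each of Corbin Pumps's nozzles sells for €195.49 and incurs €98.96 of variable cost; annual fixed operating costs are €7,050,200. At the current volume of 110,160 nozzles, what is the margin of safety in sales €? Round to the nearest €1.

€7,257,300

Contribution margin per unit = €195.49 − €98.96 = €96.53. Break-even units = €7,050,200 ÷ €96.53 = 73,036.36; break-even revenue = 73,036.36 × €195.49 = €14,277,878.36.
Current sales = 110,160 × €195.49 = €21,535,178.40.
Margin of safety = €21,535,178.40 − €14,277,878.36 = €7,257,300.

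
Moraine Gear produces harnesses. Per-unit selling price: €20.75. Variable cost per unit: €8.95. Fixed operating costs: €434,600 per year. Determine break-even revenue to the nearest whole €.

€764,233

Contribution margin per unit = €20.75 − €8.95 = €11.80, a CM ratio of €11.80 ÷ €20.75 = 0.5687.
Break-even revenue = fixed costs × price ÷ CM = €434,600 × €20.75 ÷ €11.80 = €764,233.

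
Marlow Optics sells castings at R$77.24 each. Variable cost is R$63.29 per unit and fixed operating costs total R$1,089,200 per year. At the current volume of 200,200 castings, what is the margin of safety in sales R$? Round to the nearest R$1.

R$9,432,637

Unit CM = price − variable cost = R$77.24 − R$63.29 = R$13.95. Break-even units = R$1,089,200 ÷ R$13.95 = 78,078.85; break-even revenue = 78,078.85 × R$77.24 = R$6,030,810.61.
Actual sales revenue = 200,200 × R$77.24 = R$15,463,448.00.
Margin of safety = R$15,463,448.00 − R$6,030,810.61 = R$9,432,637.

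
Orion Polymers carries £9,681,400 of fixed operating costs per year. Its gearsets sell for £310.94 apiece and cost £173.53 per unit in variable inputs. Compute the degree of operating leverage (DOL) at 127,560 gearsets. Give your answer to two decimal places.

Total contribution margin = 127,560 × £137.41 = £17,528,019.60.
Operating income = contribution − fixed costs = £17,528,019.60 − £9,681,400 = £7,846,619.60.
So DOL = total CM / EBIT = £17,528,019.60 / £7,846,619.60 = 2.2338.

2.23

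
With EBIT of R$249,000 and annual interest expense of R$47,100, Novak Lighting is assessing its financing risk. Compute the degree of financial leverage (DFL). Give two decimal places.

1.23

Interest = R$47,100.00.
Degree of financial leverage = EBIT / (EBIT − interest) = R$249,000 / R$201,900.00 = 1.2333.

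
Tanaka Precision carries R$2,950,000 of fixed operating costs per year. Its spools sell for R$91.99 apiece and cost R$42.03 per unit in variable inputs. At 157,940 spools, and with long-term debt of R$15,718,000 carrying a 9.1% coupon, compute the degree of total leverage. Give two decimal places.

2.25

Contribution at this volume is 157,940 × R$49.96 = R$7,890,682.40.
Operating income = contribution − fixed costs = R$7,890,682.40 − R$2,950,000 = R$4,940,682.40. Interest = R$1,430,338.00.
DOL = R$7,890,682.40 ÷ R$4,940,682.40 = 1.5971; DFL = R$4,940,682.40 ÷ R$3,510,344.40 = 1.4075.
DCL = DOL × DFL = 1.5971 × 1.4075 = 2.2479.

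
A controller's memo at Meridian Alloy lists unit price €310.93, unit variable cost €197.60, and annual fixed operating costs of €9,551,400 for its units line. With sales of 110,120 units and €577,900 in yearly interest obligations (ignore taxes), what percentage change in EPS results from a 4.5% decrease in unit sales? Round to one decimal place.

Contribution at this volume is 110,120 × €113.33 = €12,479,899.60.
Operating income = contribution − fixed costs = €12,479,899.60 − €9,551,400 = €2,928,499.60.
Interest = €577,900.00, so EBIT − I = €2,350,599.60.
DCL = total CM / (EBIT − I) = €12,479,899.60 / €2,350,599.60 = 5.3092.
EPS therefore changes by 5.3092 × (-4.5%) = -23.9%.

-23.9%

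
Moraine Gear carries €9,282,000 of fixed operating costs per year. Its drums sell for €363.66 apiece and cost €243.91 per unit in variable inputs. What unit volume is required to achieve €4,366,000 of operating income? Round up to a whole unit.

Unit CM = price − variable cost = €363.66 − €243.91 = €119.75.
Units = (FC + target) / CM = (€9,282,000 + €4,366,000) / €119.75 = 113,970.77, so 113,971 drums.

113,971 drums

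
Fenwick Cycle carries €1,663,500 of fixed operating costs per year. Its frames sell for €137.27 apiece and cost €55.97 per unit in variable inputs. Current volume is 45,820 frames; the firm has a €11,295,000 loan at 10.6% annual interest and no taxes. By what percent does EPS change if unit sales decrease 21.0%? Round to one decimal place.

-90.5%

Total contribution margin = 45,820 × €81.30 = €3,725,166.00.
Subtracting fixed costs: EBIT = €3,725,166.00 − €1,663,500 = €2,061,666.00.
Interest = €1,197,270.00, so EBIT − I = €864,396.00.
DCL = total CM / (EBIT − I) = €3,725,166.00 / €864,396.00 = 4.3096.
%ΔEPS = DCL × %ΔSales = 4.3096 × -21.0% = -90.5%.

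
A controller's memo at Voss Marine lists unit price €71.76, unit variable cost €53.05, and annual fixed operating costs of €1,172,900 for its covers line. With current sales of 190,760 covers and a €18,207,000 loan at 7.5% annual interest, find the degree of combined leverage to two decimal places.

At 190,760 units, contribution = 190,760 × €18.71 = €3,569,119.60.
EBIT = €3,569,119.60 − €1,172,900 = €2,396,219.60. Interest = €1,365,525.00, so EBIT − I = €1,030,694.60.
Degree of total leverage = total CM / (EBIT − interest) = €3,569,119.60 / €1,030,694.60 = 3.4628.

3.46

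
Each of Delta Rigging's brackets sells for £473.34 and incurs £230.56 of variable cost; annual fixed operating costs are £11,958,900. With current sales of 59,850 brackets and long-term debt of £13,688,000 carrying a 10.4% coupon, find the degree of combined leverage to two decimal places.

12.66

Total contribution margin = 59,850 × £242.78 = £14,530,383.00.
EBIT = £14,530,383.00 − £11,958,900 = £2,571,483.00. Interest = £1,423,552.00, so EBIT − I = £1,147,931.00.
Degree of total leverage = total CM / (EBIT − interest) = £14,530,383.00 / £1,147,931.00 = 12.6579.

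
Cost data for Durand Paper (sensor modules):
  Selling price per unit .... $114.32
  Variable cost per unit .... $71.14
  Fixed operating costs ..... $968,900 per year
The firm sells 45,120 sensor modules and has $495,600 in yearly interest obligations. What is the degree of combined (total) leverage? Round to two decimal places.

Contribution at this volume is 45,120 × $43.18 = $1,948,281.60.
EBIT = $1,948,281.60 − $968,900 = $979,381.60. Interest = $495,600.00, so EBIT − I = $483,781.60.
DCL = contribution ÷ (EBIT − I) = $1,948,281.60 ÷ $483,781.60 = 4.0272.

4.03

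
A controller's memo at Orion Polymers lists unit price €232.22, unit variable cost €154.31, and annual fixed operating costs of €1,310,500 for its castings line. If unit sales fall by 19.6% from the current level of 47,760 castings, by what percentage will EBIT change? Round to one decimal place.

-30.3%

Total contribution margin = 47,760 × €77.91 = €3,720,981.60.
Operating income = contribution − fixed costs = €3,720,981.60 − €1,310,500 = €2,410,481.60.
Degree of operating leverage = €3,720,981.60 / €2,410,481.60 = 1.5437.
%ΔEBIT = DOL × %ΔSales = 1.5437 × -19.6% = -30.3%.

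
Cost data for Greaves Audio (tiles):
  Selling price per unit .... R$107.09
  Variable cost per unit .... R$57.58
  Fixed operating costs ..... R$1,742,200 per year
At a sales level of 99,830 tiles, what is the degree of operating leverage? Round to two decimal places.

1.54

At 99,830 units, contribution = 99,830 × R$49.51 = R$4,942,583.30.
EBIT = R$4,942,583.30 − R$1,742,200 = R$3,200,383.30.
DOL = contribution ÷ EBIT = R$4,942,583.30 ÷ R$3,200,383.30 = 1.5444.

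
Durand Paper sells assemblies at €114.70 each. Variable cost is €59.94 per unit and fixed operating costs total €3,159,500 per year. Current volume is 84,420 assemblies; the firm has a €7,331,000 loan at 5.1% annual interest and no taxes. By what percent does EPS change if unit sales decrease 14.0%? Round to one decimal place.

-59.4%

Contribution at this volume is 84,420 × €54.76 = €4,622,839.20.
EBIT = €4,622,839.20 − €3,159,500 = €1,463,339.20.
After interest of €373,881.00, pre-tax earnings = €1,089,458.20.
DCL = total CM / (EBIT − I) = €4,622,839.20 / €1,089,458.20 = 4.2432.
%ΔEPS = DCL × %ΔSales = 4.2432 × -14.0% = -59.4%.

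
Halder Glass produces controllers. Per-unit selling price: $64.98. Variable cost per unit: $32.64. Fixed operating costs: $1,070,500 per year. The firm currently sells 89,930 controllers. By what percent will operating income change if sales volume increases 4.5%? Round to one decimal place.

+7.1%

Total contribution margin = 89,930 × $32.34 = $2,908,336.20.
Operating income = contribution − fixed costs = $2,908,336.20 − $1,070,500 = $1,837,836.20.
DOL = contribution ÷ EBIT = $2,908,336.20 ÷ $1,837,836.20 = 1.5825.
%ΔEBIT = DOL × %ΔSales = 1.5825 × +4.5% = +7.1%.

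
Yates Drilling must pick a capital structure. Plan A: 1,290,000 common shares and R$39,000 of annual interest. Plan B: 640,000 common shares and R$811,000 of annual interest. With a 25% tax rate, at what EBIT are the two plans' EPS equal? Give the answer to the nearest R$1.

R$1,571,123

At indifference, (EBIT − 39,000)(1 − t)/1,290,000 = (EBIT − 811,000)(1 − t)/640,000.
The (1 − t) factor cancels: (EBIT − 39,000) × 640,000 = (EBIT − 811,000) × 1,290,000.
Solving, EBIT = (811,000·1,290,000 − 39,000·640,000) / (1,290,000 − 640,000) = 1,021,230,000,000 / 650,000 = 1,571,123.08.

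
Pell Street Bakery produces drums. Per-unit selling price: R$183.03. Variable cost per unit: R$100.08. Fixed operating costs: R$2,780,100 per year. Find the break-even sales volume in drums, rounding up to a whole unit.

Unit CM = price − variable cost = R$183.03 − R$100.08 = R$82.95.
Break-even volume = fixed costs ÷ CM per unit = R$2,780,100 ÷ R$82.95 = 33,515.37, so 33,516 drums.

33,516 drums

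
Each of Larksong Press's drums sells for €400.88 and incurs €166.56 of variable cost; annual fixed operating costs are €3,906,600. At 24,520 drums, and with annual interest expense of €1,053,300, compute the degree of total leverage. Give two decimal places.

At 24,520 units, contribution = 24,520 × €234.32 = €5,745,526.40.
Subtracting fixed costs: EBIT = €5,745,526.40 − €3,906,600 = €1,838,926.40. Interest = €1,053,300.00.
DOL = €5,745,526.40 ÷ €1,838,926.40 = 3.1244; DFL = €1,838,926.40 ÷ €785,626.40 = 2.3407.
DCL = DOL × DFL = 3.1244 × 2.3407 = 7.3133.

7.31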